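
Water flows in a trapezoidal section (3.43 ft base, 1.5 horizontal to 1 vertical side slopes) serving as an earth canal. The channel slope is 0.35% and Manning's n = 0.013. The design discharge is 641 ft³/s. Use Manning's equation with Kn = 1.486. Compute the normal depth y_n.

Manning's equation rearranged: A R^(2/3) = nQ / (1.486·√S) = 0.013 × 641 / (1.486 × √0.0035) = 94.79.
Trying y = 4.12 ft: A R^(2/3) = 66.27 — too small.
Trying y = 5.91 ft: A R^(2/3) = 149 — too large.
Trying y = 4.84 ft: A R^(2/3) = 94.74 — matches.

y_n = 4.84 ft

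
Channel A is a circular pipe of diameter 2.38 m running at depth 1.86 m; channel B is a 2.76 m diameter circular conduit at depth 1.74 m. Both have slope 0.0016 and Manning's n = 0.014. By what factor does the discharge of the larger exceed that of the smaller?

Channel A: For a circular section of diameter D = 2.38 m at depth y = 1.86 m, the central angle is θ = 2 arccos(1 − 2y/D) = 4.338 rad. Then A = (D²/8)(θ − sin θ) = 3.73 m² and P = Dθ/2 = 5.162 m. Hydraulic radius R = A/P = 3.73/5.162 = 0.7227 m. Q_A = (1/0.014)·3.73·0.7227^(2/3)·√0.0016 = 8.583 m³/s.
Channel B: For a circular section of diameter D = 2.76 m at depth y = 1.74 m, the central angle is θ = 2 arccos(1 − 2y/D) = 3.669 rad. Then A = (D²/8)(θ − sin θ) = 3.974 m² and P = Dθ/2 = 5.064 m. Hydraulic radius R = A/P = 3.974/5.064 = 0.7847 m. Q_B = (1/0.014)·3.974·0.7847^(2/3)·√0.0016 = 9.659 m³/s.
The larger discharge is 9.659 m³/s and the smaller is 8.583 m³/s; the ratio is 1.13.

1.13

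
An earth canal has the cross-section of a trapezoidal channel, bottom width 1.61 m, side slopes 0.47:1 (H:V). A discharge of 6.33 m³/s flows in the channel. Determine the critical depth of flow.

At critical depth, Q² T / (g A³) = 1, i.e. A³/T = Q²/g = 6.33²/9.81 = 4.084.
At y = 0.928 m: A³/T = 2.758 — short.
At y = 1.17 m: A³/T = 5.956 — over.
At y = 1.05 m: A³/T = 4.149 — matches.

y_c = 1.05 m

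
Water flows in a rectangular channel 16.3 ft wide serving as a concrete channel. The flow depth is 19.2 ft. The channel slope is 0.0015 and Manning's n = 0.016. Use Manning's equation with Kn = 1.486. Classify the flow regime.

subcritical

Flow area A = b·y = 16.3 × 19.2 = 313 ft². Wetted perimeter P = b + 2y = 16.3 + 2×19.2 = 54.7 ft.
Hydraulic radius R = A/P = 313/54.7 = 5.721 ft.
V = (1.486/n) R^(2/3) √S = (1.486/0.016) × 5.721^(2/3) × √0.0015 = 11.51 ft/s. Hydraulic depth D_h = A/T = 313/16.3 = 19.2 ft.
Froude number Fr = V/√(g·D_h) = 11.51/√(32.2×19.2) = 0.463, which is less than 1, so the flow is subcritical.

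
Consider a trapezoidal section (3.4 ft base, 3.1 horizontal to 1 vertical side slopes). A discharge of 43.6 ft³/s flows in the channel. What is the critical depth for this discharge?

At critical depth, Q² T / (g A³) = 1, i.e. A³/T = Q²/g = 43.6²/32.2 = 59.04.
At y = 1.43 ft: A³/T = 114.6 — over.
At y = 1.21 ft: A³/T = 59.42 — ≈ 59.04.

y_c = 1.21 ft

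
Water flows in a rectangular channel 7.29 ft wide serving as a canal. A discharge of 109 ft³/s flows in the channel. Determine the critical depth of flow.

y_c = 1.91 ft

For a rectangular channel, critical depth y_c = (q²/g)^(1/3) where q = Q/b = 109/7.29 = 14.95 ft²/s.
So y_c = (14.95²/32.2)^(1/3) = 1.91 ft.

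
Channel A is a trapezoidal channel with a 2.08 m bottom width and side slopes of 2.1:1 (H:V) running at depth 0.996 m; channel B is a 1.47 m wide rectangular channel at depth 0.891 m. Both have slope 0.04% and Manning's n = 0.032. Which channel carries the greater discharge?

channel A

Channel A: With bottom width b = 2.08 m and side slope z = 2.1: A = (b + zy)y = (2.08 + 2.1×0.996)×0.996 = 4.155 m²; P = b + 2y√(1+z²) = 2.08 + 2×0.996×2.326 = 6.713 m. Hydraulic radius R = A/P = 4.155/6.713 = 0.6189 m. Q_A = (1/0.032)·4.155·0.6189^(2/3)·√0.0004 = 1.886 m³/s.
Channel B: Flow area A = b·y = 1.47 × 0.891 = 1.31 m². Wetted perimeter P = b + 2y = 1.47 + 2×0.891 = 3.252 m. Hydraulic radius R = A/P = 1.31/3.252 = 0.4028 m. Q_B = (1/0.032)·1.31·0.4028^(2/3)·√0.0004 = 0.4464 m³/s.
Q_A = 1.886 m³/s vs Q_B = 0.4464 m³/s, so channel A carries more.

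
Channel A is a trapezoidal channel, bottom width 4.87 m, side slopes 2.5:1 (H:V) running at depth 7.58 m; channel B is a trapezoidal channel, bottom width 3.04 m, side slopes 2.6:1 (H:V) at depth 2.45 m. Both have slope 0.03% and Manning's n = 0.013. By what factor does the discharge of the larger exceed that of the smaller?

Channel A: With bottom width b = 4.87 m and side slope z = 2.5: A = (b + zy)y = (4.87 + 2.5×7.58)×7.58 = 180.6 m²; P = b + 2y√(1+z²) = 4.87 + 2×7.58×2.693 = 45.69 m. Hydraulic radius R = A/P = 180.6/45.69 = 3.952 m. Q_A = (1/0.013)·180.6·3.952^(2/3)·√0.0003 = 601.3 m³/s.
Channel B: With bottom width b = 3.04 m and side slope z = 2.6: A = (b + zy)y = (3.04 + 2.6×2.45)×2.45 = 23.05 m²; P = b + 2y√(1+z²) = 3.04 + 2×2.45×2.786 = 16.69 m. Hydraulic radius R = A/P = 23.05/16.69 = 1.381 m. Q_B = (1/0.013)·23.05·1.381^(2/3)·√0.0003 = 38.1 m³/s.
The larger discharge is 601.3 m³/s and the smaller is 38.1 m³/s; the ratio is 15.8.

15.8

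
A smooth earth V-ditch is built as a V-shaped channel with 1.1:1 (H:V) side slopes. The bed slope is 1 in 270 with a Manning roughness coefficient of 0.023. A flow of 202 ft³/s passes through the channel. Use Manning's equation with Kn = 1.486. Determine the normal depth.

Manning's equation rearranged: A R^(2/3) = nQ / (1.486·√S) = 0.023 × 202 / (1.486 × √0.003704) = 51.37.
At y = 6.25 ft: A R^(2/3) = 75.14 — over.
At y = 5.42 ft: A R^(2/3) = 51.38 — matches.

y_n = 5.42 ft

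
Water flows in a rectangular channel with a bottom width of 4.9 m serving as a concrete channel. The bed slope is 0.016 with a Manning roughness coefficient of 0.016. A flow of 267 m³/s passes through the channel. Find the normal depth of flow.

Manning's equation rearranged: A R^(2/3) = nQ / (1·√S) = 0.016 × 267 / (√0.016) = 33.77.
Trying y = 3.52 m: A R^(2/3) = 22.04 — low.
Trying y = 6.3 m: A R^(2/3) = 45.07 — high.
Trying y = 4.96 m: A R^(2/3) = 33.8 — ≈ 33.77.

y_n = 4.96 m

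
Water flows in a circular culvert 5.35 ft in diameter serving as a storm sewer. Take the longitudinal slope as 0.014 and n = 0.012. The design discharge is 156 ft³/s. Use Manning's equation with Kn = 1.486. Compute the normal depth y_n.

y_n = 2.32 ft

Manning's equation rearranged: A R^(2/3) = nQ / (1.486·√S) = 0.012 × 156 / (1.486 × √0.014) = 10.65.
At y = 2.88 ft: A R^(2/3) = 15.43 — high.
At y = 2.06 ft: A R^(2/3) = 8.574 — low.
At y = 2.32 ft: A R^(2/3) = 10.64 — ≈ 10.65.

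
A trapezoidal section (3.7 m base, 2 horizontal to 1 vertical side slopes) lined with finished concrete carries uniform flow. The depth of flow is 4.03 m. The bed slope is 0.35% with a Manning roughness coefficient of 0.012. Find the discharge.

Q = 393 m³/s

With bottom width b = 3.7 m and side slope z = 2: A = (b + zy)y = (3.7 + 2×4.03)×4.03 = 47.39 m²; P = b + 2y√(1+z²) = 3.7 + 2×4.03×2.236 = 21.72 m.
Hydraulic radius R = A/P = 47.39/21.72 = 2.182 m.
Manning's equation: Q = (1/n) A R^(2/3) S^(1/2) = (1/0.012) × 47.39 × 2.182^(2/3) × 0.0035^(1/2) = 393 m³/s.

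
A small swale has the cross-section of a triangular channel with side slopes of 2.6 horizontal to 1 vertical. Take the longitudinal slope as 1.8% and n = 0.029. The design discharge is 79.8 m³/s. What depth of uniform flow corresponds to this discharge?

y_n = 2.46 m

Manning's equation rearranged: A R^(2/3) = nQ / (1·√S) = 0.029 × 79.8 / (√0.018) = 17.25.
Trying y = 2.92 m: A R^(2/3) = 27.25 — over.
Trying y = 2.46 m: A R^(2/3) = 17.25 — matches.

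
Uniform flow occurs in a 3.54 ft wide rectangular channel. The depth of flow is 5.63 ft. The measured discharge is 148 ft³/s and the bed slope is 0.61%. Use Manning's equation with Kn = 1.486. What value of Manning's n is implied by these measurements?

n = 0.0191

Flow area A = b·y = 3.54 × 5.63 = 19.93 ft². Wetted perimeter P = b + 2y = 3.54 + 2×5.63 = 14.8 ft.
Hydraulic radius R = A/P = 19.93/14.8 = 1.347 ft.
Rearranging Manning's equation: n = (1.486/Q) A R^(2/3) S^(1/2) = (1.486/148) × 19.93 × 1.347^(2/3) × √0.0061 = 0.0191.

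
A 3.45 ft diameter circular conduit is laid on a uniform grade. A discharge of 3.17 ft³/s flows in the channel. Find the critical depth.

At critical depth, Q² T / (g A³) = 1, i.e. A³/T = Q²/g = 3.17²/32.2 = 0.3121.
Try y = 0.681 ft: A³/T = 0.8115 — too large.
Try y = 0.363 ft: A³/T = 0.06804 — too small.
Try y = 0.534 ft: A³/T = 0.3122 — matches.

y_c = 0.534 ft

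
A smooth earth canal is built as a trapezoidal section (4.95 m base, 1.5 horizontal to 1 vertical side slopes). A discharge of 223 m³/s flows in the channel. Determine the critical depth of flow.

y_c = 4.02 m

At critical depth, Q² T / (g A³) = 1, i.e. A³/T = Q²/g = 223²/9.81 = 5069.
Trying y = 3.12 m: A³/T = 1895 — short.
Trying y = 4.02 m: A³/T = 5056 — close enough.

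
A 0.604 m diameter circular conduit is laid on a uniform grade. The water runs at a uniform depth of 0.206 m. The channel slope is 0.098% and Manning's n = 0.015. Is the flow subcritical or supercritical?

subcritical

For a circular section of diameter D = 0.604 m at depth y = 0.206 m, the central angle is θ = 2 arccos(1 − 2y/D) = 2.495 rad. Then A = (D²/8)(θ − sin θ) = 0.08627 m² and P = Dθ/2 = 0.7534 m.
Hydraulic radius R = A/P = 0.08627/0.7534 = 0.1145 m.
V = (1/n) R^(2/3) √S = (1/0.015) × 0.1145^(2/3) × √0.00098 = 0.4921 m/s. Hydraulic depth D_h = A/T = 0.08627/0.5727 = 0.1506 m.
Froude number Fr = V/√(g·D_h) = 0.4921/√(9.81×0.1506) = 0.405, which is less than 1, so the flow is subcritical.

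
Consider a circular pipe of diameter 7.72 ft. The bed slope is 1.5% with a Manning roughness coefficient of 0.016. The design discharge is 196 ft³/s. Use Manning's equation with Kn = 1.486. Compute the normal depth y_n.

Manning's equation rearranged: A R^(2/3) = nQ / (1.486·√S) = 0.016 × 196 / (1.486 × √0.015) = 17.23.
Trying y = 3.26 ft: A R^(2/3) = 26.98 — over.
Trying y = 2.56 ft: A R^(2/3) = 17.22 — close enough.

y_n = 2.56 ft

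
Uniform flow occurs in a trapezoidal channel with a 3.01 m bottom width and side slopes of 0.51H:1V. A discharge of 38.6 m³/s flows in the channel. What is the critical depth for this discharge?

At critical depth, Q² T / (g A³) = 1, i.e. A³/T = Q²/g = 38.6²/9.81 = 151.9.
At y = 2.46 m: A³/T = 209.2 — over.
At y = 1.8 m: A³/T = 72.94 — short.
At y = 2.24 m: A³/T = 152 — close enough.

y_c = 2.24 m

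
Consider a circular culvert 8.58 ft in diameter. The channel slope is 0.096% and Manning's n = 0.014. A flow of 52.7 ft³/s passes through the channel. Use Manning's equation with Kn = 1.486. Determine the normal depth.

Manning's equation rearranged: A R^(2/3) = nQ / (1.486·√S) = 0.014 × 52.7 / (1.486 × √0.00096) = 16.02.
At y = 2.12 ft: A R^(2/3) = 12.87 — too small.
At y = 2.37 ft: A R^(2/3) = 16.03 — ≈ 16.02.

y_n = 2.37 ft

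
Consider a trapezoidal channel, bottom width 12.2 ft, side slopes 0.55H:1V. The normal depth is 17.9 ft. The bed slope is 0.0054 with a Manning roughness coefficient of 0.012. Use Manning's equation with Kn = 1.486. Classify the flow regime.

With bottom width b = 12.2 ft and side slope z = 0.55: A = (b + zy)y = (12.2 + 0.55×17.9)×17.9 = 394.6 ft²; P = b + 2y√(1+z²) = 12.2 + 2×17.9×1.141 = 53.06 ft.
Hydraulic radius R = A/P = 394.6/53.06 = 7.437 ft.
V = (1.486/n) R^(2/3) √S = (1.486/0.012) × 7.437^(2/3) × √0.0054 = 34.67 ft/s. Hydraulic depth D_h = A/T = 394.6/31.89 = 12.37 ft.
Froude number Fr = V/√(g·D_h) = 34.67/√(32.2×12.37) = 1.74, which is greater than 1, so the flow is supercritical.

supercritical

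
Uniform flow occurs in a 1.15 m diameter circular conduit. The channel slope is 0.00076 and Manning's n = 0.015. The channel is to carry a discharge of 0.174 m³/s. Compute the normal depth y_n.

Manning's equation rearranged: A R^(2/3) = nQ / (1·√S) = 0.015 × 0.174 / (√0.00076) = 0.09467.
Try y = 0.305 m: A R^(2/3) = 0.06965 — too small.
Try y = 0.433 m: A R^(2/3) = 0.1364 — too large.
Try y = 0.357 m: A R^(2/3) = 0.09465 — ≈ 0.09467.

y_n = 0.357 m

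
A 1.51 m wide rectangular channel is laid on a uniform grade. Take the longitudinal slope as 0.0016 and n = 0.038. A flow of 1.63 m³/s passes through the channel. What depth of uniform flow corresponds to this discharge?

y_n = 1.6 m

Manning's equation rearranged: A R^(2/3) = nQ / (1·√S) = 0.038 × 1.63 / (√0.0016) = 1.548.
Try y = 1.32 m: A R^(2/3) = 1.222 — too small.
Try y = 1.6 m: A R^(2/3) = 1.548 — ≈ 1.548.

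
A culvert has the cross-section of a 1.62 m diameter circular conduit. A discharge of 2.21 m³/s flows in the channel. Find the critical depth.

At critical depth, Q² T / (g A³) = 1, i.e. A³/T = Q²/g = 2.21²/9.81 = 0.4979.
Try y = 0.816 m: A³/T = 0.695 — over.
Try y = 0.525 m: A³/T = 0.1277 — short.
Try y = 0.748 m: A³/T = 0.4984 — close enough.

y_c = 0.748 m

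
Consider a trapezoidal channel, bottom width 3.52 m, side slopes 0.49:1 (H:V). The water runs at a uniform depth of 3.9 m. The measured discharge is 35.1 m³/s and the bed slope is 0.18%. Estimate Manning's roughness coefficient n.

n = 0.037

With bottom width b = 3.52 m and side slope z = 0.49: A = (b + zy)y = (3.52 + 0.49×3.9)×3.9 = 21.18 m²; P = b + 2y√(1+z²) = 3.52 + 2×3.9×1.114 = 12.21 m.
Hydraulic radius R = A/P = 21.18/12.21 = 1.735 m.
Rearranging Manning's equation: n = (1/Q) A R^(2/3) S^(1/2) = (1/35.1) × 21.18 × 1.735^(2/3) × √0.0018 = 0.037.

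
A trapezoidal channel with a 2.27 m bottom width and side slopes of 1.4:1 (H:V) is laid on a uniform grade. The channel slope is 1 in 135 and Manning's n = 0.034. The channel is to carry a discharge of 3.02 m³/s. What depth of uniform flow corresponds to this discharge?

y_n = 0.639 m

Manning's equation rearranged: A R^(2/3) = nQ / (1·√S) = 0.034 × 3.02 / (√0.007407) = 1.193.
Try y = 0.809 m: A R^(2/3) = 1.836 — high.
Try y = 0.485 m: A R^(2/3) = 0.728 — low.
Try y = 0.639 m: A R^(2/3) = 1.192 — ≈ 1.193.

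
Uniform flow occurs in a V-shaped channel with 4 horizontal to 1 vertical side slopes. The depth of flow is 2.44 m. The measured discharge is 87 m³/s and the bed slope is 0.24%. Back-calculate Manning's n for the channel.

n = 0.015

For a triangular section with side slope z = 4: A = zy² = 4×2.44² = 23.81 m²; P = 2y√(1+z²) = 2×2.44×4.123 = 20.12 m.
Hydraulic radius R = A/P = 23.81/20.12 = 1.184 m.
Rearranging Manning's equation: n = (1/Q) A R^(2/3) S^(1/2) = (1/87) × 23.81 × 1.184^(2/3) × √0.0024 = 0.015.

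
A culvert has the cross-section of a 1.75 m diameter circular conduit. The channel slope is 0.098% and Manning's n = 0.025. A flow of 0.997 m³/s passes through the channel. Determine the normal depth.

Manning's equation rearranged: A R^(2/3) = nQ / (1·√S) = 0.025 × 0.997 / (√0.00098) = 0.7962.
At y = 1.07 m: A R^(2/3) = 0.9584 — high.
At y = 0.794 m: A R^(2/3) = 0.5858 — low.
At y = 0.951 m: A R^(2/3) = 0.7962 — matches.

y_n = 0.951 m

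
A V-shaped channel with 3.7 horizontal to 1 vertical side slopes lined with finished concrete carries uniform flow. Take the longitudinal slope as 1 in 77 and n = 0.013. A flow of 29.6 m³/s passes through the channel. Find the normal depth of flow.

Manning's equation rearranged: A R^(2/3) = nQ / (1·√S) = 0.013 × 29.6 / (√0.01299) = 3.377.
Trying y = 1.37 m: A R^(2/3) = 5.271 — too large.
Trying y = 1.02 m: A R^(2/3) = 2.4 — too small.
Trying y = 1.16 m: A R^(2/3) = 3.382 — ≈ 3.377.

y_n = 1.16 m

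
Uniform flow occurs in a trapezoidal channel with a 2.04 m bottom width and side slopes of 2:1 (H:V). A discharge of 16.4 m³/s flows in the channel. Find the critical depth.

y_c = 1.27 m

At critical depth, Q² T / (g A³) = 1, i.e. A³/T = Q²/g = 16.4²/9.81 = 27.42.
At y = 1.38 m: A³/T = 38.44 — over.
At y = 0.966 m: A³/T = 9.568 — short.
At y = 1.27 m: A³/T = 27.64 — ≈ 27.42.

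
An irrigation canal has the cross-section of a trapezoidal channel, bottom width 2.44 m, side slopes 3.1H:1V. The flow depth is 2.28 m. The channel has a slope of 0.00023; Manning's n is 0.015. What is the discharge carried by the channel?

With bottom width b = 2.44 m and side slope z = 3.1: A = (b + zy)y = (2.44 + 3.1×2.28)×2.28 = 21.68 m²; P = b + 2y√(1+z²) = 2.44 + 2×2.28×3.257 = 17.29 m.
Hydraulic radius R = A/P = 21.68/17.29 = 1.254 m.
Manning's equation: Q = (1/n) A R^(2/3) S^(1/2) = (1/0.015) × 21.68 × 1.254^(2/3) × 0.00023^(1/2) = 25.5 m³/s.

Q = 25.5 m³/s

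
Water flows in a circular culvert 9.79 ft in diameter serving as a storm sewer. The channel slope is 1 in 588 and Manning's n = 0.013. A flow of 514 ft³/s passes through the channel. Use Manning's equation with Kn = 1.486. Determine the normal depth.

y_n = 6.61 ft

Manning's equation rearranged: A R^(2/3) = nQ / (1.486·√S) = 0.013 × 514 / (1.486 × √0.001701) = 109.
Try y = 5.42 ft: A R^(2/3) = 80.93 — too small.
Try y = 8.01 ft: A R^(2/3) = 136.5 — too large.
Try y = 6.61 ft: A R^(2/3) = 109.1 — matches.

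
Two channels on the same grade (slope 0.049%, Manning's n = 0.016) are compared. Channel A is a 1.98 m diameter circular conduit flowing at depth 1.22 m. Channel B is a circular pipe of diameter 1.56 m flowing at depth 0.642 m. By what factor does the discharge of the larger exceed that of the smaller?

Channel A: For a circular section of diameter D = 1.98 m at depth y = 1.22 m, the central angle is θ = 2 arccos(1 − 2y/D) = 3.611 rad. Then A = (D²/8)(θ − sin θ) = 1.991 m² and P = Dθ/2 = 3.574 m. Hydraulic radius R = A/P = 1.991/3.574 = 0.557 m. Q_A = (1/0.016)·1.991·0.557^(2/3)·√0.00049 = 1.864 m³/s.
Channel B: For a circular section of diameter D = 1.56 m at depth y = 0.642 m, the central angle is θ = 2 arccos(1 − 2y/D) = 2.786 rad. Then A = (D²/8)(θ − sin θ) = 0.7415 m² and P = Dθ/2 = 2.173 m. Hydraulic radius R = A/P = 0.7415/2.173 = 0.3412 m. Q_B = (1/0.016)·0.7415·0.3412^(2/3)·√0.00049 = 0.501 m³/s.
The larger discharge is 1.864 m³/s and the smaller is 0.501 m³/s; the ratio is 3.72.

3.72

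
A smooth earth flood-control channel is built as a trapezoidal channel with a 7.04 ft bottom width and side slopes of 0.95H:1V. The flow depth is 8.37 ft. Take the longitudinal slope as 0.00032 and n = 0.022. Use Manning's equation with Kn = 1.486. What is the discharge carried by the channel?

Q = 392 ft³/s

With bottom width b = 7.04 ft and side slope z = 0.95: A = (b + zy)y = (7.04 + 0.95×8.37)×8.37 = 125.5 ft²; P = b + 2y√(1+z²) = 7.04 + 2×8.37×1.379 = 30.13 ft.
Hydraulic radius R = A/P = 125.5/30.13 = 4.165 ft.
Manning's equation: Q = (1.486/n) A R^(2/3) S^(1/2) = (1.486/0.022) × 125.5 × 4.165^(2/3) × 0.00032^(1/2) = 392 ft³/s.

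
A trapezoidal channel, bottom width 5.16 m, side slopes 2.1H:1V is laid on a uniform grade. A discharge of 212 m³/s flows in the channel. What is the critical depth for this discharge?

y_c = 3.57 m

At critical depth, Q² T / (g A³) = 1, i.e. A³/T = Q²/g = 212²/9.81 = 4581.
At y = 2.56 m: A³/T = 1233 — low.
At y = 4.26 m: A³/T = 9413 — high.
At y = 3.57 m: A³/T = 4578 — close enough.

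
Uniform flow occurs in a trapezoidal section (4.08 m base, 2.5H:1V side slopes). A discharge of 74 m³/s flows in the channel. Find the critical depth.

At critical depth, Q² T / (g A³) = 1, i.e. A³/T = Q²/g = 74²/9.81 = 558.2.
At y = 1.51 m: A³/T = 143.5 — too small.
At y = 2.46 m: A³/T = 973 — too large.
At y = 2.14 m: A³/T = 556 — close enough.

y_c = 2.14 m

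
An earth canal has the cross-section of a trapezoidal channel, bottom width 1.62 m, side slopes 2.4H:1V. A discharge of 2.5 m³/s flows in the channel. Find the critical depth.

At critical depth, Q² T / (g A³) = 1, i.e. A³/T = Q²/g = 2.5²/9.81 = 0.6371.
At y = 0.391 m: A³/T = 0.2863 — low.
At y = 0.541 m: A³/T = 0.9333 — high.
At y = 0.488 m: A³/T = 0.6378 — close enough.

y_c = 0.488 m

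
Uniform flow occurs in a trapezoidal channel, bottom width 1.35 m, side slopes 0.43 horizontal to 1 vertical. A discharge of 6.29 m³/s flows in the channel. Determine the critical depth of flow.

y_c = 1.15 m

At critical depth, Q² T / (g A³) = 1, i.e. A³/T = Q²/g = 6.29²/9.81 = 4.033.
At y = 1.28 m: A³/T = 5.873 — over.
At y = 1.15 m: A³/T = 4.08 — ≈ 4.033.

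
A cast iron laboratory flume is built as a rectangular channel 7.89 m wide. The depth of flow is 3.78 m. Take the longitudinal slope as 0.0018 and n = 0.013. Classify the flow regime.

subcritical

Flow area A = b·y = 7.89 × 3.78 = 29.82 m². Wetted perimeter P = b + 2y = 7.89 + 2×3.78 = 15.45 m.
Hydraulic radius R = A/P = 29.82/15.45 = 1.93 m.
V = (1/n) R^(2/3) √S = (1/0.013) × 1.93^(2/3) × √0.0018 = 5.06 m/s. Hydraulic depth D_h = A/T = 29.82/7.89 = 3.78 m.
Froude number Fr = V/√(g·D_h) = 5.06/√(9.81×3.78) = 0.831, which is less than 1, so the flow is subcritical.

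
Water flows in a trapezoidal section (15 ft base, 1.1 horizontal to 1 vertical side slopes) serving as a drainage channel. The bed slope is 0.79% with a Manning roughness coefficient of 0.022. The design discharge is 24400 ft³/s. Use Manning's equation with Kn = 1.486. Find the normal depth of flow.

Manning's equation rearranged: A R^(2/3) = nQ / (1.486·√S) = 0.022 × 24400 / (1.486 × √0.0079) = 4064.
Trying y = 15.3 ft: A R^(2/3) = 1956 — short.
Trying y = 21.7 ft: A R^(2/3) = 4072 — ≈ 4064.

y_n = 21.7 ft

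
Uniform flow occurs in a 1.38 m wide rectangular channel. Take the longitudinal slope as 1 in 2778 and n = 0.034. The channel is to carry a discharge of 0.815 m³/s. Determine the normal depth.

Manning's equation rearranged: A R^(2/3) = nQ / (1·√S) = 0.034 × 0.815 / (√0.00036) = 1.461.
Try y = 2.08 m: A R^(2/3) = 1.852 — too large.
Try y = 1.22 m: A R^(2/3) = 0.975 — too small.
Try y = 1.7 m: A R^(2/3) = 1.46 — matches.

y_n = 1.7 m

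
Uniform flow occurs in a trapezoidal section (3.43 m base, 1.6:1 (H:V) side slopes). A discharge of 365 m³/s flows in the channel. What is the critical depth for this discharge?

y_c = 5.42 m

At critical depth, Q² T / (g A³) = 1, i.e. A³/T = Q²/g = 365²/9.81 = 13580.
Try y = 6.1 m: A³/T = 22700 — too large.
Try y = 5.42 m: A³/T = 13580 — ≈ 13580.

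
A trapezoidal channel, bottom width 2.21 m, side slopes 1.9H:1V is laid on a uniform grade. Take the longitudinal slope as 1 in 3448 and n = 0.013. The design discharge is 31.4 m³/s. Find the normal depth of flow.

Manning's equation rearranged: A R^(2/3) = nQ / (1·√S) = 0.013 × 31.4 / (√0.00029) = 23.97.
Trying y = 2.89 m: A R^(2/3) = 29.45 — over.
Trying y = 2.64 m: A R^(2/3) = 23.97 — matches.

y_n = 2.64 m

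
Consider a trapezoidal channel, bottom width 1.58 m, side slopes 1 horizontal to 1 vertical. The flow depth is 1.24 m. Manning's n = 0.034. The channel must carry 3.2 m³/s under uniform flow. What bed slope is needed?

With bottom width b = 1.58 m and side slope z = 1: A = (b + zy)y = (1.58 + 1×1.24)×1.24 = 3.497 m²; P = b + 2y√(1+z²) = 1.58 + 2×1.24×1.414 = 5.087 m.
Hydraulic radius R = A/P = 3.497/5.087 = 0.6874 m.
From Manning's equation, S = [nQ / (1 A R^(2/3))]² = [0.034 × 3.2 / (1 × 3.497 × 0.6874^(2/3))]² = 0.0016.

S = 0.0016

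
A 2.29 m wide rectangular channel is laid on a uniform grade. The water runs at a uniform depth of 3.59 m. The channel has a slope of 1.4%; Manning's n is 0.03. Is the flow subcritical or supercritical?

Flow area A = b·y = 2.29 × 3.59 = 8.221 m². Wetted perimeter P = b + 2y = 2.29 + 2×3.59 = 9.47 m.
Hydraulic radius R = A/P = 8.221/9.47 = 0.8681 m.
V = (1/n) R^(2/3) √S = (1/0.03) × 0.8681^(2/3) × √0.014 = 3.589 m/s. Hydraulic depth D_h = A/T = 8.221/2.29 = 3.59 m.
Froude number Fr = V/√(g·D_h) = 3.589/√(9.81×3.59) = 0.605, which is less than 1, so the flow is subcritical.

subcritical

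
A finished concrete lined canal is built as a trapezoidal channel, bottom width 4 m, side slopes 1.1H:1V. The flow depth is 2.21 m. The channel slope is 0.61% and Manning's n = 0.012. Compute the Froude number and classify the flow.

With bottom width b = 4 m and side slope z = 1.1: A = (b + zy)y = (4 + 1.1×2.21)×2.21 = 14.21 m²; P = b + 2y√(1+z²) = 4 + 2×2.21×1.487 = 10.57 m.
Hydraulic radius R = A/P = 14.21/10.57 = 1.345 m.
V = (1/n) R^(2/3) √S = (1/0.012) × 1.345^(2/3) × √0.0061 = 7.929 m/s. Hydraulic depth D_h = A/T = 14.21/8.862 = 1.604 m.
Froude number Fr = V/√(g·D_h) = 7.929/√(9.81×1.604) = 2, which is greater than 1, so the flow is supercritical.

supercritical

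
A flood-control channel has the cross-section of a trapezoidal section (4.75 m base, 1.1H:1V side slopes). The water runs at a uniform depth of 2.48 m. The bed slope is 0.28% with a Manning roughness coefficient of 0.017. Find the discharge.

Q = 76.6 m³/s

With bottom width b = 4.75 m and side slope z = 1.1: A = (b + zy)y = (4.75 + 1.1×2.48)×2.48 = 18.55 m²; P = b + 2y√(1+z²) = 4.75 + 2×2.48×1.487 = 12.12 m.
Hydraulic radius R = A/P = 18.55/12.12 = 1.53 m.
Manning's equation: Q = (1/n) A R^(2/3) S^(1/2) = (1/0.017) × 18.55 × 1.53^(2/3) × 0.0028^(1/2) = 76.6 m³/s.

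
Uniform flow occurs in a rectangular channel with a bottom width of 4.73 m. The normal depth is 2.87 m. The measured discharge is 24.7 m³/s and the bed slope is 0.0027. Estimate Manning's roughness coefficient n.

n = 0.034

Flow area A = b·y = 4.73 × 2.87 = 13.58 m². Wetted perimeter P = b + 2y = 4.73 + 2×2.87 = 10.47 m.
Hydraulic radius R = A/P = 13.58/10.47 = 1.297 m.
Rearranging Manning's equation: n = (1/Q) A R^(2/3) S^(1/2) = (1/24.7) × 13.58 × 1.297^(2/3) × √0.0027 = 0.034.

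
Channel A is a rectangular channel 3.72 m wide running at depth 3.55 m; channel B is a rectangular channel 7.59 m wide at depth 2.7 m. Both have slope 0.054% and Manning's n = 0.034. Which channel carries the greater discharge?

Channel A: Flow area A = b·y = 3.72 × 3.55 = 13.21 m². Wetted perimeter P = b + 2y = 3.72 + 2×3.55 = 10.82 m. Hydraulic radius R = A/P = 13.21/10.82 = 1.221 m. Q_A = (1/0.034)·13.21·1.221^(2/3)·√0.00054 = 10.31 m³/s.
Channel B: Flow area A = b·y = 7.59 × 2.7 = 20.49 m². Wetted perimeter P = b + 2y = 7.59 + 2×2.7 = 12.99 m. Hydraulic radius R = A/P = 20.49/12.99 = 1.578 m. Q_B = (1/0.034)·20.49·1.578^(2/3)·√0.00054 = 18.98 m³/s.
Q_A = 10.31 m³/s vs Q_B = 18.98 m³/s, so channel B carries more.

channel B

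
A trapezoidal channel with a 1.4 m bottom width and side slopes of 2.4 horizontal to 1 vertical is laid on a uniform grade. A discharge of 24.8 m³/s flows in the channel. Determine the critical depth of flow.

At critical depth, Q² T / (g A³) = 1, i.e. A³/T = Q²/g = 24.8²/9.81 = 62.7.
Trying y = 1.13 m: A³/T = 14.7 — short.
Trying y = 1.84 m: A³/T = 119.8 — over.
Trying y = 1.59 m: A³/T = 63.16 — close enough.

y_c = 1.59 m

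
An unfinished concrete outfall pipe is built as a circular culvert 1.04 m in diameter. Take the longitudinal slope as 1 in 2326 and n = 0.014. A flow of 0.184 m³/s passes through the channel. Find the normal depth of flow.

Manning's equation rearranged: A R^(2/3) = nQ / (1·√S) = 0.014 × 0.184 / (√0.0004299) = 0.1242.
Trying y = 0.326 m: A R^(2/3) = 0.07376 — short.
Trying y = 0.469 m: A R^(2/3) = 0.1447 — over.
Trying y = 0.431 m: A R^(2/3) = 0.1244 — ≈ 0.1242.

y_n = 0.431 m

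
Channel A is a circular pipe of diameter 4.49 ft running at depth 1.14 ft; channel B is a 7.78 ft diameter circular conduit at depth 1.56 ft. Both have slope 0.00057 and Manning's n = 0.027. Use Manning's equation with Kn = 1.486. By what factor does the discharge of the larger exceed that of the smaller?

Channel A: For a circular section of diameter D = 4.49 ft at depth y = 1.14 ft, the central angle is θ = 2 arccos(1 − 2y/D) = 2.112 rad. Then A = (D²/8)(θ − sin θ) = 3.164 ft² and P = Dθ/2 = 4.742 ft. Hydraulic radius R = A/P = 3.164/4.742 = 0.6671 ft. Q_A = (1.486/0.027)·3.164·0.6671^(2/3)·√0.00057 = 3.174 ft³/s.
Channel B: For a circular section of diameter D = 7.78 ft at depth y = 1.56 ft, the central angle is θ = 2 arccos(1 − 2y/D) = 1.857 rad. Then A = (D²/8)(θ − sin θ) = 6.793 ft² and P = Dθ/2 = 7.224 ft. Hydraulic radius R = A/P = 6.793/7.224 = 0.9404 ft. Q_B = (1.486/0.027)·6.793·0.9404^(2/3)·√0.00057 = 8.568 ft³/s.
The larger discharge is 8.568 ft³/s and the smaller is 3.174 ft³/s; the ratio is 2.7.

2.7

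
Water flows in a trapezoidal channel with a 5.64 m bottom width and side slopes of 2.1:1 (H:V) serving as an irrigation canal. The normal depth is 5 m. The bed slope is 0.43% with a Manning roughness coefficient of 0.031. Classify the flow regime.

subcritical

With bottom width b = 5.64 m and side slope z = 2.1: A = (b + zy)y = (5.64 + 2.1×5)×5 = 80.7 m²; P = b + 2y√(1+z²) = 5.64 + 2×5×2.326 = 28.9 m.
Hydraulic radius R = A/P = 80.7/28.9 = 2.792 m.
V = (1/n) R^(2/3) √S = (1/0.031) × 2.792^(2/3) × √0.0043 = 4.195 m/s. Hydraulic depth D_h = A/T = 80.7/26.64 = 3.029 m.
Froude number Fr = V/√(g·D_h) = 4.195/√(9.81×3.029) = 0.769, which is less than 1, so the flow is subcritical.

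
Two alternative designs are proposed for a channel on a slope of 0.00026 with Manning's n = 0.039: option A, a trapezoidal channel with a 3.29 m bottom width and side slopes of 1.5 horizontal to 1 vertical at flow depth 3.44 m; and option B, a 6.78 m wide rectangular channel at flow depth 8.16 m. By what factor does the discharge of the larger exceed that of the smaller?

Channel A: With bottom width b = 3.29 m and side slope z = 1.5: A = (b + zy)y = (3.29 + 1.5×3.44)×3.44 = 29.07 m²; P = b + 2y√(1+z²) = 3.29 + 2×3.44×1.803 = 15.69 m. Hydraulic radius R = A/P = 29.07/15.69 = 1.852 m. Q_A = (1/0.039)·29.07·1.852^(2/3)·√0.00026 = 18.13 m³/s.
Channel B: Flow area A = b·y = 6.78 × 8.16 = 55.32 m². Wetted perimeter P = b + 2y = 6.78 + 2×8.16 = 23.1 m. Hydraulic radius R = A/P = 55.32/23.1 = 2.395 m. Q_B = (1/0.039)·55.32·2.395^(2/3)·√0.00026 = 40.95 m³/s.
The larger discharge is 40.95 m³/s and the smaller is 18.13 m³/s; the ratio is 2.26.

2.26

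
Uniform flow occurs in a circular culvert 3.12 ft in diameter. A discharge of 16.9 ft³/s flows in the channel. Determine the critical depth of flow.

At critical depth, Q² T / (g A³) = 1, i.e. A³/T = Q²/g = 16.9²/32.2 = 8.87.
Trying y = 1.63 ft: A³/T = 21.17 — too large.
Trying y = 0.982 ft: A³/T = 3.023 — too small.
Trying y = 1.3 ft: A³/T = 8.911 — matches.

y_c = 1.3 ft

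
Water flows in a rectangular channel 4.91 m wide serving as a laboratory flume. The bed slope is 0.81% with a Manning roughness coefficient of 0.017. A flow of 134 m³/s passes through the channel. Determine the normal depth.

y_n = 3.92 m

Manning's equation rearranged: A R^(2/3) = nQ / (1·√S) = 0.017 × 134 / (√0.0081) = 25.31.
Try y = 3.45 m: A R^(2/3) = 21.54 — short.
Try y = 4.7 m: A R^(2/3) = 31.74 — over.
Try y = 3.92 m: A R^(2/3) = 25.33 — close enough.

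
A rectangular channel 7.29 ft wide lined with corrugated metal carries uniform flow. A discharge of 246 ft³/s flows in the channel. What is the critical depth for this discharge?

For a rectangular channel, critical depth y_c = (q²/g)^(1/3) where q = Q/b = 246/7.29 = 33.74 ft²/s.
So y_c = (33.74²/32.2)^(1/3) = 3.28 ft.

y_c = 3.28 ft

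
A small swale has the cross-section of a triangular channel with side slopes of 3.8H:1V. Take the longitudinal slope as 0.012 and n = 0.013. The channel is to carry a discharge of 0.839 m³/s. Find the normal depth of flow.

Manning's equation rearranged: A R^(2/3) = nQ / (1·√S) = 0.013 × 0.839 / (√0.012) = 0.09957.
Try y = 0.24 m: A R^(2/3) = 0.05208 — low.
Try y = 0.356 m: A R^(2/3) = 0.149 — high.
Try y = 0.306 m: A R^(2/3) = 0.09954 — matches.

y_n = 0.306 m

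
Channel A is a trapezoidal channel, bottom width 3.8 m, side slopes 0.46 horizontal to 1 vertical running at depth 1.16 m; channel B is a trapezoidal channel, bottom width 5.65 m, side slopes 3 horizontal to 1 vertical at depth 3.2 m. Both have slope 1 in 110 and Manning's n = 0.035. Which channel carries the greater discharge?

Channel A: With bottom width b = 3.8 m and side slope z = 0.46: A = (b + zy)y = (3.8 + 0.46×1.16)×1.16 = 5.027 m²; P = b + 2y√(1+z²) = 3.8 + 2×1.16×1.101 = 6.354 m. Hydraulic radius R = A/P = 5.027/6.354 = 0.7912 m. Q_A = (1/0.035)·5.027·0.7912^(2/3)·√0.009091 = 11.71 m³/s.
Channel B: With bottom width b = 5.65 m and side slope z = 3: A = (b + zy)y = (5.65 + 3×3.2)×3.2 = 48.8 m²; P = b + 2y√(1+z²) = 5.65 + 2×3.2×3.162 = 25.89 m. Hydraulic radius R = A/P = 48.8/25.89 = 1.885 m. Q_B = (1/0.035)·48.8·1.885^(2/3)·√0.009091 = 202.9 m³/s.
Q_A = 11.71 m³/s vs Q_B = 202.9 m³/s, so channel B carries more.

channel B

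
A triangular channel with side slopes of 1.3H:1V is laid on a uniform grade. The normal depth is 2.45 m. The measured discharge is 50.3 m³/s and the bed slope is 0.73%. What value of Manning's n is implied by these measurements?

n = 0.013

For a triangular section with side slope z = 1.3: A = zy² = 1.3×2.45² = 7.803 m²; P = 2y√(1+z²) = 2×2.45×1.64 = 8.037 m.
Hydraulic radius R = A/P = 7.803/8.037 = 0.971 m.
Rearranging Manning's equation: n = (1/Q) A R^(2/3) S^(1/2) = (1/50.3) × 7.803 × 0.971^(2/3) × √0.0073 = 0.013.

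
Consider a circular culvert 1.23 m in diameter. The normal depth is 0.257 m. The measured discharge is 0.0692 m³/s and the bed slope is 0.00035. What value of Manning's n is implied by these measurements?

For a circular section of diameter D = 1.23 m at depth y = 0.257 m, the central angle is θ = 2 arccos(1 − 2y/D) = 1.899 rad. Then A = (D²/8)(θ − sin θ) = 0.1801 m² and P = Dθ/2 = 1.168 m.
Hydraulic radius R = A/P = 0.1801/1.168 = 0.1542 m.
Rearranging Manning's equation: n = (1/Q) A R^(2/3) S^(1/2) = (1/0.0692) × 0.1801 × 0.1542^(2/3) × √0.00035 = 0.014.

n = 0.014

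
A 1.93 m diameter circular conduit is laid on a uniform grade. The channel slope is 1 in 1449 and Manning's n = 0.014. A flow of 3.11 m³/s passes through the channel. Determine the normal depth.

y_n = 1.46 m

Manning's equation rearranged: A R^(2/3) = nQ / (1·√S) = 0.014 × 3.11 / (√0.0006901) = 1.657.
At y = 1.73 m: A R^(2/3) = 1.915 — over.
At y = 1.46 m: A R^(2/3) = 1.657 — close enough.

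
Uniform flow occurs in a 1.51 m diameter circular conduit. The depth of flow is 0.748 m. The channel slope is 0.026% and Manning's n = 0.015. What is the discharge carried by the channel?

Q = 0.495 m³/s

For a circular section of diameter D = 1.51 m at depth y = 0.748 m, the central angle is θ = 2 arccos(1 − 2y/D) = 3.123 rad. Then A = (D²/8)(θ − sin θ) = 0.8848 m² and P = Dθ/2 = 2.358 m.
Hydraulic radius R = A/P = 0.8848/2.358 = 0.3753 m.
Manning's equation: Q = (1/n) A R^(2/3) S^(1/2) = (1/0.015) × 0.8848 × 0.3753^(2/3) × 0.00026^(1/2) = 0.495 m³/s.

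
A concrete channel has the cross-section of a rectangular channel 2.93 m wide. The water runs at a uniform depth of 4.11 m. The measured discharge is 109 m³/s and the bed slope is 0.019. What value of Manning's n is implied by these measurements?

n = 0.016

Flow area A = b·y = 2.93 × 4.11 = 12.04 m². Wetted perimeter P = b + 2y = 2.93 + 2×4.11 = 11.15 m.
Hydraulic radius R = A/P = 12.04/11.15 = 1.08 m.
Rearranging Manning's equation: n = (1/Q) A R^(2/3) S^(1/2) = (1/109) × 12.04 × 1.08^(2/3) × √0.019 = 0.016.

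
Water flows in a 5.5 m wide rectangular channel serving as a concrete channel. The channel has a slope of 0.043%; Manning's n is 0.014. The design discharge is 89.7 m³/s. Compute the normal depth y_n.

Manning's equation rearranged: A R^(2/3) = nQ / (1·√S) = 0.014 × 89.7 / (√0.00043) = 60.56.
At y = 5.13 m: A R^(2/3) = 41.6 — short.
At y = 7.9 m: A R^(2/3) = 69.89 — over.
At y = 7 m: A R^(2/3) = 60.59 — matches.

y_n = 7 m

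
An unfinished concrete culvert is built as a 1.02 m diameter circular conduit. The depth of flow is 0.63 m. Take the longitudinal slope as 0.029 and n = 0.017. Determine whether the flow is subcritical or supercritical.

For a circular section of diameter D = 1.02 m at depth y = 0.63 m, the central angle is θ = 2 arccos(1 − 2y/D) = 3.617 rad. Then A = (D²/8)(θ − sin θ) = 0.5298 m² and P = Dθ/2 = 1.844 m.
Hydraulic radius R = A/P = 0.5298/1.844 = 0.2872 m.
V = (1/n) R^(2/3) √S = (1/0.017) × 0.2872^(2/3) × √0.029 = 4.361 m/s. Hydraulic depth D_h = A/T = 0.5298/0.9914 = 0.5344 m.
Froude number Fr = V/√(g·D_h) = 4.361/√(9.81×0.5344) = 1.9, which is greater than 1, so the flow is supercritical.

supercritical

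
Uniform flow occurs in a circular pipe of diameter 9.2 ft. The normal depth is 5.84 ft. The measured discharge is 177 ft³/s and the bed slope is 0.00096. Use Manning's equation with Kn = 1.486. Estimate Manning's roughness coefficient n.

For a circular section of diameter D = 9.2 ft at depth y = 5.84 ft, the central angle is θ = 2 arccos(1 − 2y/D) = 3.687 rad. Then A = (D²/8)(θ − sin θ) = 44.51 ft² and P = Dθ/2 = 16.96 ft.
Hydraulic radius R = A/P = 44.51/16.96 = 2.624 ft.
Rearranging Manning's equation: n = (1.486/Q) A R^(2/3) S^(1/2) = (1.486/177) × 44.51 × 2.624^(2/3) × √0.00096 = 0.022.

n = 0.022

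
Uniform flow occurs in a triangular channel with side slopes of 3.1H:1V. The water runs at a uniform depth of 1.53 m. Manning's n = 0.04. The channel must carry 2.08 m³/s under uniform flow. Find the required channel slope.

For a triangular section with side slope z = 3.1: A = zy² = 3.1×1.53² = 7.257 m²; P = 2y√(1+z²) = 2×1.53×3.257 = 9.967 m.
Hydraulic radius R = A/P = 7.257/9.967 = 0.7281 m.
From Manning's equation, S = [nQ / (1 A R^(2/3))]² = [0.04 × 2.08 / (1 × 7.257 × 0.7281^(2/3))]² = 0.000201.

S = 0.000201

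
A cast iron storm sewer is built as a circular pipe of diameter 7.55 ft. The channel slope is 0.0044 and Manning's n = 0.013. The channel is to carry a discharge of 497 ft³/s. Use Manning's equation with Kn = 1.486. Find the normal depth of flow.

Manning's equation rearranged: A R^(2/3) = nQ / (1.486·√S) = 0.013 × 497 / (1.486 × √0.0044) = 65.55.
At y = 5.15 ft: A R^(2/3) = 55.31 — too small.
At y = 6.96 ft: A R^(2/3) = 73.42 — too large.
At y = 5.92 ft: A R^(2/3) = 65.49 — ≈ 65.55.

y_n = 5.92 ft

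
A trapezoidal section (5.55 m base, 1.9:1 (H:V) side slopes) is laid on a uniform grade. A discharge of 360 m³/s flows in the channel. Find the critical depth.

y_c = 4.68 m

At critical depth, Q² T / (g A³) = 1, i.e. A³/T = Q²/g = 360²/9.81 = 13210.
Try y = 5.79 m: A³/T = 31940 — over.
Try y = 3.39 m: A³/T = 3644 — short.
Try y = 4.68 m: A³/T = 13230 — ≈ 13210.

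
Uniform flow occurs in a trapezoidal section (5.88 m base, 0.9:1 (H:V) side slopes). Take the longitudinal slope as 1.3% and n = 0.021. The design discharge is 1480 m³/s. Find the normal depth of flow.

Manning's equation rearranged: A R^(2/3) = nQ / (1·√S) = 0.021 × 1480 / (√0.013) = 272.6.
Try y = 6.65 m: A R^(2/3) = 175.6 — short.
Try y = 9.56 m: A R^(2/3) = 370.8 — over.
Try y = 8.25 m: A R^(2/3) = 272.4 — close enough.

y_n = 8.25 m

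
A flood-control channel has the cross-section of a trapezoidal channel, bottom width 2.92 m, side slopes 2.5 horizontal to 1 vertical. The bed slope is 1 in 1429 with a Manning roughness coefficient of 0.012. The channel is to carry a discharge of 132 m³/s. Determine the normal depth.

Manning's equation rearranged: A R^(2/3) = nQ / (1·√S) = 0.012 × 132 / (√0.0006998) = 59.88.
Try y = 2.58 m: A R^(2/3) = 30.8 — low.
Try y = 3.44 m: A R^(2/3) = 59.68 — matches.

y_n = 3.44 m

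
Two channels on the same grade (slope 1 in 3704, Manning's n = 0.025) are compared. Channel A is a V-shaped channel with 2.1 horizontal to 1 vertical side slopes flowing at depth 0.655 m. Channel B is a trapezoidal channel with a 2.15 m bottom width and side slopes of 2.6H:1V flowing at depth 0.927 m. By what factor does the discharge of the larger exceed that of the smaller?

7.33

Channel A: For a triangular section with side slope z = 2.1: A = zy² = 2.1×0.655² = 0.901 m²; P = 2y√(1+z²) = 2×0.655×2.326 = 3.047 m. Hydraulic radius R = A/P = 0.901/3.047 = 0.2957 m. Q_A = (1/0.025)·0.901·0.2957^(2/3)·√0.00027 = 0.2628 m³/s.
Channel B: With bottom width b = 2.15 m and side slope z = 2.6: A = (b + zy)y = (2.15 + 2.6×0.927)×0.927 = 4.227 m²; P = b + 2y√(1+z²) = 2.15 + 2×0.927×2.786 = 7.315 m. Hydraulic radius R = A/P = 4.227/7.315 = 0.5779 m. Q_B = (1/0.025)·4.227·0.5779^(2/3)·√0.00027 = 1.928 m³/s.
The larger discharge is 1.928 m³/s and the smaller is 0.2628 m³/s; the ratio is 7.33.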